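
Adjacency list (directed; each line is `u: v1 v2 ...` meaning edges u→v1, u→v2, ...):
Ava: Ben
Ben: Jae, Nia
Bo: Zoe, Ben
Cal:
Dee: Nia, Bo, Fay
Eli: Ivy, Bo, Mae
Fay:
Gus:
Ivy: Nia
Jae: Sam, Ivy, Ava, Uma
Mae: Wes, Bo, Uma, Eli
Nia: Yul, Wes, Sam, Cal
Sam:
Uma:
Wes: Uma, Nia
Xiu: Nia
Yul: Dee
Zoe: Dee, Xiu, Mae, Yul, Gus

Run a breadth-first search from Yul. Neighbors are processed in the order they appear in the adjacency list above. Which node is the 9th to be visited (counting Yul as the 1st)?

Visit Yul; enqueue Dee → queue [Dee]
Visit Dee; enqueue Nia, Bo, Fay → queue [Nia, Bo, Fay]
Visit Nia; enqueue Wes, Sam, Cal → queue [Bo, Fay, Wes, Sam, Cal]
Visit Bo; enqueue Zoe, Ben → queue [Fay, Wes, Sam, Cal, Zoe, Ben]
Visit Fay → queue [Wes, Sam, Cal, Zoe, Ben]
Visit Wes; enqueue Uma → queue [Sam, Cal, Zoe, Ben, Uma]
Visit Sam → queue [Cal, Zoe, Ben, Uma]
Visit Cal → queue [Zoe, Ben, Uma]
Visit Zoe; enqueue Xiu, Mae, Gus → queue [Ben, Uma, Xiu, Mae, Gus]
Visit Ben; enqueue Jae → queue [Uma, Xiu, Mae, Gus, Jae]
Visit Uma → queue [Xiu, Mae, Gus, Jae]
Visit Xiu → queue [Mae, Gus, Jae]
Visit Mae; enqueue Eli → queue [Gus, Jae, Eli]
Visit Gus → queue [Jae, Eli]
Visit Jae; enqueue Ivy, Ava → queue [Eli, Ivy, Ava]
Visit Eli → queue [Ivy, Ava]
Visit Ivy → queue [Ava]
Visit Ava → queue []

Visit order: Yul, Dee, Nia, Bo, Fay, Wes, Sam, Cal, Zoe, Ben, Uma, Xiu, Mae, Gus, Jae, Eli, Ivy, Ava

Zoe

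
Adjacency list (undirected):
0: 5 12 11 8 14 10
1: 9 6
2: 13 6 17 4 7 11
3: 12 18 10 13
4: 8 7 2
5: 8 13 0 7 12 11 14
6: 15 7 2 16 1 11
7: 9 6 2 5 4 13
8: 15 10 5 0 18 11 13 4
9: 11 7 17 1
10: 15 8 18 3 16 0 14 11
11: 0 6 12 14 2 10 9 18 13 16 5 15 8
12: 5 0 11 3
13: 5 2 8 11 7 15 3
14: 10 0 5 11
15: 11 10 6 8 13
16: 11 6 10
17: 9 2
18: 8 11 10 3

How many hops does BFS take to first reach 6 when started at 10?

Level 0: 10
Level 1: 0, 3, 8, 11, 14, 15, 16, 18
Level 2: 2, 4, 5, 6, 9, 12, 13
Level 3: 1, 7, 17
6 first appears at level 2.

2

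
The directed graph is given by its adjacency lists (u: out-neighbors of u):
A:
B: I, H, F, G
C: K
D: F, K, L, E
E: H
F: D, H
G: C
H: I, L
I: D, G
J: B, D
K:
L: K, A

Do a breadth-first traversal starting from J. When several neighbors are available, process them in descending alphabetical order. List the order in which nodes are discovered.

Visit J; enqueue D, B → queue [D, B]
Visit D; enqueue L, K, F, E → queue [B, L, K, F, E]
Visit B; enqueue I, H, G → queue [L, K, F, E, I, H, G]
Visit L; enqueue A → queue [K, F, E, I, H, G, A]
Visit K → queue [F, E, I, H, G, A]
Visit F → queue [E, I, H, G, A]
Visit E → queue [I, H, G, A]
Visit I → queue [H, G, A]
Visit H → queue [G, A]
Visit G; enqueue C → queue [A, C]
Visit A → queue [C]
Visit C → queue []

J D B L K F E I H G A C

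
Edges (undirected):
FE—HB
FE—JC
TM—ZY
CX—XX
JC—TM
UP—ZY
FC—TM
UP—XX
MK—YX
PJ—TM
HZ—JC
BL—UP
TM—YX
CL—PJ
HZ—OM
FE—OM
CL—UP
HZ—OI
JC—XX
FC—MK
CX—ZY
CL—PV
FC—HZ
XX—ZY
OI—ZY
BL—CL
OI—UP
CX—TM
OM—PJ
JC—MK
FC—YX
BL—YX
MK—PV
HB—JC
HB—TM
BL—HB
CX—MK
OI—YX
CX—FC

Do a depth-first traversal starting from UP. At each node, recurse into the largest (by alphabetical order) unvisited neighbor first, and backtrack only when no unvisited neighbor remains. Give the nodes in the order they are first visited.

UP, ZY, XX, JC, TM, YX, OI, HZ, OM, PJ, CL, PV, MK, FC, CX, BL, HB, FE

Visit UP
UP → ZY
ZY → XX
XX → JC
JC → TM
TM → YX
YX → OI
OI → HZ
HZ → OM
OM → PJ
PJ → CL
CL → PV
PV → MK
MK → FC
FC → CX
CL → BL
BL → HB
HB → FE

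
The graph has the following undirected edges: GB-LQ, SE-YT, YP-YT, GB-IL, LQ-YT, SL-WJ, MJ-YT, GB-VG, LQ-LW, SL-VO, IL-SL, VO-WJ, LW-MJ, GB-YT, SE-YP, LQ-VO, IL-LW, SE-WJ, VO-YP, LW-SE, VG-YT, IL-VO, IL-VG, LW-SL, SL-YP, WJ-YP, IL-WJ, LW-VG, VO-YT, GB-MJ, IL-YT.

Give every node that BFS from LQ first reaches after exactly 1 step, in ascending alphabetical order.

GB, LW, VO, YT

Level 0: LQ
Level 1: GB, LW, VO, YT
Level 2: IL, MJ, SE, SL, VG, WJ, YP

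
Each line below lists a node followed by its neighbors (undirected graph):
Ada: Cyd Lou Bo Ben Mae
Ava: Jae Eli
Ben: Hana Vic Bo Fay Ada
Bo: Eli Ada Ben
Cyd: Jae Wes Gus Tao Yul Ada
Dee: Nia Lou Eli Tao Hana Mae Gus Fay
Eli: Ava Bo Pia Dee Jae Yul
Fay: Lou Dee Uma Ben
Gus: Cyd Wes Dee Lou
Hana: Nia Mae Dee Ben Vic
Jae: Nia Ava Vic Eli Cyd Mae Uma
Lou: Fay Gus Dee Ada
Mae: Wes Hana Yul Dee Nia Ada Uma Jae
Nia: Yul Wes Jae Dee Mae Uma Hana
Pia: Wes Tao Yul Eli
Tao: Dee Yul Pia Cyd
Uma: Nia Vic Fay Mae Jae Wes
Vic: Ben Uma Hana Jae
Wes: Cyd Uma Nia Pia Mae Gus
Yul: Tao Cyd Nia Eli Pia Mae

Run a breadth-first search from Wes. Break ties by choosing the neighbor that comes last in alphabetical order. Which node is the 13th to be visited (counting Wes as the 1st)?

Eli

Visit Wes; enqueue Uma, Pia, Nia, Mae, Gus, Cyd → queue [Uma, Pia, Nia, Mae, Gus, Cyd]
Visit Uma; enqueue Vic, Jae, Fay → queue [Pia, Nia, Mae, Gus, Cyd, Vic, Jae, Fay]
Visit Pia; enqueue Yul, Tao, Eli → queue [Nia, Mae, Gus, Cyd, Vic, Jae, Fay, Yul, Tao, Eli]
Visit Nia; enqueue Hana, Dee → queue [Mae, Gus, Cyd, Vic, Jae, Fay, Yul, Tao, Eli, Hana, Dee]
Visit Mae; enqueue Ada → queue [Gus, Cyd, Vic, Jae, Fay, Yul, Tao, Eli, Hana, Dee, Ada]
Visit Gus; enqueue Lou → queue [Cyd, Vic, Jae, Fay, Yul, Tao, Eli, Hana, Dee, Ada, Lou]
Visit Cyd → queue [Vic, Jae, Fay, Yul, Tao, Eli, Hana, Dee, Ada, Lou]
Visit Vic; enqueue Ben → queue [Jae, Fay, Yul, Tao, Eli, Hana, Dee, Ada, Lou, Ben]
Visit Jae; enqueue Ava → queue [Fay, Yul, Tao, Eli, Hana, Dee, Ada, Lou, Ben, Ava]
Visit Fay → queue [Yul, Tao, Eli, Hana, Dee, Ada, Lou, Ben, Ava]
Visit Yul → queue [Tao, Eli, Hana, Dee, Ada, Lou, Ben, Ava]
Visit Tao → queue [Eli, Hana, Dee, Ada, Lou, Ben, Ava]
Visit Eli; enqueue Bo → queue [Hana, Dee, Ada, Lou, Ben, Ava, Bo]
Visit Hana → queue [Dee, Ada, Lou, Ben, Ava, Bo]
Visit Dee → queue [Ada, Lou, Ben, Ava, Bo]
Visit Ada → queue [Lou, Ben, Ava, Bo]
Visit Lou → queue [Ben, Ava, Bo]
Visit Ben → queue [Ava, Bo]
Visit Ava → queue [Bo]
Visit Bo → queue []

Visit order: Wes, Uma, Pia, Nia, Mae, Gus, Cyd, Vic, Jae, Fay, Yul, Tao, Eli, Hana, Dee, Ada, Lou, Ben, Ava, Bo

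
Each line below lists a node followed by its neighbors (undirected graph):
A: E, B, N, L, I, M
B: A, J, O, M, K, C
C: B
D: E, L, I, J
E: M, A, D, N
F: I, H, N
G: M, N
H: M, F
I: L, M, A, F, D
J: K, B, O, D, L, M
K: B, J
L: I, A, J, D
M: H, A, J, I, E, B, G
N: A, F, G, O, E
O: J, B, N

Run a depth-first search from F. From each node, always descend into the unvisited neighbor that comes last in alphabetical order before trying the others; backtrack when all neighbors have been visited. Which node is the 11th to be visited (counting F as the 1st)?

B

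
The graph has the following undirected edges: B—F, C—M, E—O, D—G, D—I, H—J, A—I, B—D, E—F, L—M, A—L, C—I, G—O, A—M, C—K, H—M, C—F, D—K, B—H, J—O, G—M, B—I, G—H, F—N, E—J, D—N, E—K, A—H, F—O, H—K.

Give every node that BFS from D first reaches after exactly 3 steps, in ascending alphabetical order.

J, L

Level 0: D
Level 1: B, G, I, K, N
Level 2: A, C, E, F, H, M, O
Level 3: J, L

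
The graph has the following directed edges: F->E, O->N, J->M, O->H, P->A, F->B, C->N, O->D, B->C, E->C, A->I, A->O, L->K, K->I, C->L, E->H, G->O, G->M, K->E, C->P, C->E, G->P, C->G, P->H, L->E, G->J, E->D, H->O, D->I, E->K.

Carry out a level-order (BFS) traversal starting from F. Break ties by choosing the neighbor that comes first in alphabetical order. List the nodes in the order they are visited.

F → B → E → C → D → H → K → G → L → N → P → I → O → J → M → A

Visit F; enqueue B, E → queue [B, E]
Visit B; enqueue C → queue [E, C]
Visit E; enqueue D, H, K → queue [C, D, H, K]
Visit C; enqueue G, L, N, P → queue [D, H, K, G, L, N, P]
Visit D; enqueue I → queue [H, K, G, L, N, P, I]
Visit H; enqueue O → queue [K, G, L, N, P, I, O]
Visit K → queue [G, L, N, P, I, O]
Visit G; enqueue J, M → queue [L, N, P, I, O, J, M]
Visit L → queue [N, P, I, O, J, M]
Visit N → queue [P, I, O, J, M]
Visit P; enqueue A → queue [I, O, J, M, A]
Visit I → queue [O, J, M, A]
Visit O → queue [J, M, A]
Visit J → queue [M, A]
Visit M → queue [A]
Visit A → queue []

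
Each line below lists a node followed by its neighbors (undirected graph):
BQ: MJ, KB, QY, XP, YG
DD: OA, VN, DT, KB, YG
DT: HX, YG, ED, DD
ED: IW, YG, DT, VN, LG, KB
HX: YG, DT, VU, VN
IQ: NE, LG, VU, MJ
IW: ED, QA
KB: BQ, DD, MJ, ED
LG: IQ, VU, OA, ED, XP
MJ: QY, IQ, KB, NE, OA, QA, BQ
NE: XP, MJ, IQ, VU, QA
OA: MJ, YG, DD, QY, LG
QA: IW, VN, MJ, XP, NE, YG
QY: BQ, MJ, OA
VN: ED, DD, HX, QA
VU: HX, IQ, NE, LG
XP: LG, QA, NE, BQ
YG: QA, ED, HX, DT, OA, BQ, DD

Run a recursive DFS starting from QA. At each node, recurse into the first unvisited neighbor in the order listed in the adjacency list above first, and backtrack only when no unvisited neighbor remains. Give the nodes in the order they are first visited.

QA, IW, ED, YG, HX, DT, DD, OA, MJ, QY, BQ, KB, XP, LG, IQ, NE, VU, VN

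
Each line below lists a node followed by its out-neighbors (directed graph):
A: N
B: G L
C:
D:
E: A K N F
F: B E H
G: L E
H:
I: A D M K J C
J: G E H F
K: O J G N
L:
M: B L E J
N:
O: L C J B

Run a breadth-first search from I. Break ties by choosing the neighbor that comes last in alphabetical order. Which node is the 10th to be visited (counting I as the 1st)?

Visit I; enqueue M, K, J, D, C, A → queue [M, K, J, D, C, A]
Visit M; enqueue L, E, B → queue [K, J, D, C, A, L, E, B]
Visit K; enqueue O, N, G → queue [J, D, C, A, L, E, B, O, N, G]
Visit J; enqueue H, F → queue [D, C, A, L, E, B, O, N, G, H, F]
Visit D → queue [C, A, L, E, B, O, N, G, H, F]
Visit C → queue [A, L, E, B, O, N, G, H, F]
Visit A → queue [L, E, B, O, N, G, H, F]
Visit L → queue [E, B, O, N, G, H, F]
Visit E → queue [B, O, N, G, H, F]
Visit B → queue [O, N, G, H, F]
Visit O → queue [N, G, H, F]
Visit N → queue [G, H, F]
Visit G → queue [H, F]
Visit H → queue [F]
Visit F → queue []

Visit order: I, M, K, J, D, C, A, L, E, B, O, N, G, H, F

B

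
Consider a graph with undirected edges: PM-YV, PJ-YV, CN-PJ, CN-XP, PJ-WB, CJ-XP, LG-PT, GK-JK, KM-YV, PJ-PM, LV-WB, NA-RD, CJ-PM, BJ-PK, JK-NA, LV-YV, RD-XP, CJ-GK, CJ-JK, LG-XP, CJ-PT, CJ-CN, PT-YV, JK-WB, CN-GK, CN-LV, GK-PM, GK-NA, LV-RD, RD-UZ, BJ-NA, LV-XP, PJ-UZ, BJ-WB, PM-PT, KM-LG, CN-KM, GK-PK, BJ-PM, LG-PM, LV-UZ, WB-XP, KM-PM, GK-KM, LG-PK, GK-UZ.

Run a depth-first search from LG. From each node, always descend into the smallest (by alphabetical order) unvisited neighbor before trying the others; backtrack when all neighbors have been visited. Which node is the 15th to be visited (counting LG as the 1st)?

XP

Visit LG
LG → KM
KM → CN
CN → CJ
CJ → GK
GK → JK
JK → NA
NA → BJ
BJ → PK
BJ → PM
PM → PJ
PJ → UZ
UZ → LV
LV → RD
RD → XP
XP → WB
LV → YV
YV → PT

Visit order: LG, KM, CN, CJ, GK, JK, NA, BJ, PK, PM, PJ, UZ, LV, RD, XP, WB, YV, PT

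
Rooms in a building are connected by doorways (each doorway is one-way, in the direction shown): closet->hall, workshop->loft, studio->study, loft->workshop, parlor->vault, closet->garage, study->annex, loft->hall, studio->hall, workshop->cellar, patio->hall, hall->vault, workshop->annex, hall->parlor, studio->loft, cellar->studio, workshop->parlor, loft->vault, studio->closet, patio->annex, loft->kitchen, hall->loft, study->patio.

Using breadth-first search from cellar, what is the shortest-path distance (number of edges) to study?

2

Level 0: cellar
Level 1: studio
Level 2: closet, hall, loft, study
Level 3: annex, garage, kitchen, parlor, patio, vault, workshop
study first appears at level 2.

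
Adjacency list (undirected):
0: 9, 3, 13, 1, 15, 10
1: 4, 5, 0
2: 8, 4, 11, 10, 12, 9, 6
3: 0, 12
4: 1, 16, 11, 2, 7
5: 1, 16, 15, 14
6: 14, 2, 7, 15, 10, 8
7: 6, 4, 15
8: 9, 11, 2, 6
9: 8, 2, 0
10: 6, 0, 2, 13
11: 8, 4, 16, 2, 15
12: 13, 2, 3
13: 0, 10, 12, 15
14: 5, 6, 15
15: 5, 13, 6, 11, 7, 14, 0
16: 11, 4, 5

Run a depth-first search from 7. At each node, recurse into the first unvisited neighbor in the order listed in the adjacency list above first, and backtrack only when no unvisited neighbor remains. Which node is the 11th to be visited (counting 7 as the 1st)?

Visit 7
7 → 6
6 → 14
14 → 5
5 → 1
1 → 4
4 → 16
16 → 11
11 → 8
8 → 9
9 → 2
2 → 10
10 → 0
0 → 3
3 → 12
12 → 13
13 → 15

Visit order: 7, 6, 14, 5, 1, 4, 16, 11, 8, 9, 2, 10, 0, 3, 12, 13, 15

2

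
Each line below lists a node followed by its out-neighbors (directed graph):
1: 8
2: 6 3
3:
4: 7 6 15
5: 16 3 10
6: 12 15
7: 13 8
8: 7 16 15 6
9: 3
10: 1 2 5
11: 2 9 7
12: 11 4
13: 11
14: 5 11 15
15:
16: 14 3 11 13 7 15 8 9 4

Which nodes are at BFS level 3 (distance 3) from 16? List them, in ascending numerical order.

10, 12

Level 0: 16
Level 1: 3, 4, 7, 8, 9, 11, 13, 14, 15
Level 2: 2, 5, 6
Level 3: 10, 12
Level 4: 1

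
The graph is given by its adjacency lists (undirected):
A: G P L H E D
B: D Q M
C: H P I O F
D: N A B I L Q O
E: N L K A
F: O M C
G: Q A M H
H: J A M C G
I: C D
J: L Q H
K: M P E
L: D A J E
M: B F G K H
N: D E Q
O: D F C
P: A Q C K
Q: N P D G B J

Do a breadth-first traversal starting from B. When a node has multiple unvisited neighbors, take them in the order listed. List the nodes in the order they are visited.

B -> D -> Q -> M -> N -> A -> I -> L -> O -> P -> G -> J -> F -> K -> H -> E -> C

Visit B; enqueue D, Q, M → queue [D, Q, M]
Visit D; enqueue N, A, I, L, O → queue [Q, M, N, A, I, L, O]
Visit Q; enqueue P, G, J → queue [M, N, A, I, L, O, P, G, J]
Visit M; enqueue F, K, H → queue [N, A, I, L, O, P, G, J, F, K, H]
Visit N; enqueue E → queue [A, I, L, O, P, G, J, F, K, H, E]
Visit A → queue [I, L, O, P, G, J, F, K, H, E]
Visit I; enqueue C → queue [L, O, P, G, J, F, K, H, E, C]
Visit L → queue [O, P, G, J, F, K, H, E, C]
Visit O → queue [P, G, J, F, K, H, E, C]
Visit P → queue [G, J, F, K, H, E, C]
Visit G → queue [J, F, K, H, E, C]
Visit J → queue [F, K, H, E, C]
Visit F → queue [K, H, E, C]
Visit K → queue [H, E, C]
Visit H → queue [E, C]
Visit E → queue [C]
Visit C → queue []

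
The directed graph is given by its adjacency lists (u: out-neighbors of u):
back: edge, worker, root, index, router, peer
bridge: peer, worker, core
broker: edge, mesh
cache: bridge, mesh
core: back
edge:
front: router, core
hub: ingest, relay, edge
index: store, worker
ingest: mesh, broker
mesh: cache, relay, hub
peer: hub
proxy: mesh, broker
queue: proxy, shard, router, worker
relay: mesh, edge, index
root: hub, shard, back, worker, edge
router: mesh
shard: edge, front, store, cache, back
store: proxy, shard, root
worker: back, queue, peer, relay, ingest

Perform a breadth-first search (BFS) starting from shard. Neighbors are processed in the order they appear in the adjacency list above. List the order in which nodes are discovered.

shard, edge, front, store, cache, back, router, core, proxy, root, bridge, mesh, worker, index, peer, broker, hub, relay, queue, ingest

Visit shard; enqueue edge, front, store, cache, back → queue [edge, front, store, cache, back]
Visit edge → queue [front, store, cache, back]
Visit front; enqueue router, core → queue [store, cache, back, router, core]
Visit store; enqueue proxy, root → queue [cache, back, router, core, proxy, root]
Visit cache; enqueue bridge, mesh → queue [back, router, core, proxy, root, bridge, mesh]
Visit back; enqueue worker, index, peer → queue [router, core, proxy, root, bridge, mesh, worker, index, peer]
Visit router → queue [core, proxy, root, bridge, mesh, worker, index, peer]
Visit core → queue [proxy, root, bridge, mesh, worker, index, peer]
Visit proxy; enqueue broker → queue [root, bridge, mesh, worker, index, peer, broker]
Visit root; enqueue hub → queue [bridge, mesh, worker, index, peer, broker, hub]
Visit bridge → queue [mesh, worker, index, peer, broker, hub]
Visit mesh; enqueue relay → queue [worker, index, peer, broker, hub, relay]
Visit worker; enqueue queue, ingest → queue [index, peer, broker, hub, relay, queue, ingest]
Visit index → queue [peer, broker, hub, relay, queue, ingest]
Visit peer → queue [broker, hub, relay, queue, ingest]
Visit broker → queue [hub, relay, queue, ingest]
Visit hub → queue [relay, queue, ingest]
Visit relay → queue [queue, ingest]
Visit queue → queue [ingest]
Visit ingest → queue []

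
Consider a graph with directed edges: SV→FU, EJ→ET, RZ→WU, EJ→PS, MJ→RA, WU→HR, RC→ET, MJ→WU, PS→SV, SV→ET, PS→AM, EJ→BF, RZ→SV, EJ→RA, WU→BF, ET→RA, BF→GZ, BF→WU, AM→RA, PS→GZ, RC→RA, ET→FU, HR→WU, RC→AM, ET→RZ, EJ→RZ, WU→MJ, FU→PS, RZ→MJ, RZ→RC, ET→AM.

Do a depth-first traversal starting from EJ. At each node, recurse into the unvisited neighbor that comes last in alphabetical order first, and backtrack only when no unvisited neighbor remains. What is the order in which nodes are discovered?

EJ RZ WU MJ RA HR BF GZ SV FU PS AM ET RC

Visit EJ
EJ → RZ
RZ → WU
WU → MJ
MJ → RA
WU → HR
WU → BF
BF → GZ
RZ → SV
SV → FU
FU → PS
PS → AM
SV → ET
RZ → RC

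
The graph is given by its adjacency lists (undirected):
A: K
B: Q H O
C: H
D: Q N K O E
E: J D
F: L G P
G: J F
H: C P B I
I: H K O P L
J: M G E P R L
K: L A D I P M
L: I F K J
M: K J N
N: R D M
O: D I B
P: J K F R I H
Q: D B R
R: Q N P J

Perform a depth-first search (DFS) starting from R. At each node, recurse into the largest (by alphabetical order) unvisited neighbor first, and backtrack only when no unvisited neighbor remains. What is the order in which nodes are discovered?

R, Q, D, O, I, P, K, M, N, J, L, F, G, E, A, H, C, B

Visit R
R → Q
Q → D
D → O
O → I
I → P
P → K
K → M
M → N
M → J
J → L
L → F
F → G
J → E
K → A
P → H
H → C
H → B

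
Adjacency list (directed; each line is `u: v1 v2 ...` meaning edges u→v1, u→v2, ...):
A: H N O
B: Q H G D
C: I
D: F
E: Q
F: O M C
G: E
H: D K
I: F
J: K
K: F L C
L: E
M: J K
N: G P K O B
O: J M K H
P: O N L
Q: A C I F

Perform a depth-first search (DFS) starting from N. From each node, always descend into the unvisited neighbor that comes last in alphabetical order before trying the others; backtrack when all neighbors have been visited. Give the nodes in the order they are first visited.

N -> P -> O -> M -> K -> L -> E -> Q -> I -> F -> C -> A -> H -> D -> J -> G -> B

Visit N
N → P
P → O
O → M
M → K
K → L
L → E
E → Q
Q → I
I → F
F → C
Q → A
A → H
H → D
M → J
N → G
N → B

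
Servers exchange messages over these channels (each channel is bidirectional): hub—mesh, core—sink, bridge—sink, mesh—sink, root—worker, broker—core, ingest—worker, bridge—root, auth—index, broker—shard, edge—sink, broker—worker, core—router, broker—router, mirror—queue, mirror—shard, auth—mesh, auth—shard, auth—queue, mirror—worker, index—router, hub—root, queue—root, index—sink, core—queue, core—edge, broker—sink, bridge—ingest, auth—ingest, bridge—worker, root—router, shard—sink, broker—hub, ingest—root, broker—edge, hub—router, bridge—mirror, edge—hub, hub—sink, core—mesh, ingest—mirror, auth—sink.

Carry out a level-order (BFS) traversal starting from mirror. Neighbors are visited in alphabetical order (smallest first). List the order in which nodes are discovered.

mirror, bridge, ingest, queue, shard, worker, root, sink, auth, core, broker, hub, router, edge, index, mesh

Visit mirror; enqueue bridge, ingest, queue, shard, worker → queue [bridge, ingest, queue, shard, worker]
Visit bridge; enqueue root, sink → queue [ingest, queue, shard, worker, root, sink]
Visit ingest; enqueue auth → queue [queue, shard, worker, root, sink, auth]
Visit queue; enqueue core → queue [shard, worker, root, sink, auth, core]
Visit shard; enqueue broker → queue [worker, root, sink, auth, core, broker]
Visit worker → queue [root, sink, auth, core, broker]
Visit root; enqueue hub, router → queue [sink, auth, core, broker, hub, router]
Visit sink; enqueue edge, index, mesh → queue [auth, core, broker, hub, router, edge, index, mesh]
Visit auth → queue [core, broker, hub, router, edge, index, mesh]
Visit core → queue [broker, hub, router, edge, index, mesh]
Visit broker → queue [hub, router, edge, index, mesh]
Visit hub → queue [router, edge, index, mesh]
Visit router → queue [edge, index, mesh]
Visit edge → queue [index, mesh]
Visit index → queue [mesh]
Visit mesh → queue []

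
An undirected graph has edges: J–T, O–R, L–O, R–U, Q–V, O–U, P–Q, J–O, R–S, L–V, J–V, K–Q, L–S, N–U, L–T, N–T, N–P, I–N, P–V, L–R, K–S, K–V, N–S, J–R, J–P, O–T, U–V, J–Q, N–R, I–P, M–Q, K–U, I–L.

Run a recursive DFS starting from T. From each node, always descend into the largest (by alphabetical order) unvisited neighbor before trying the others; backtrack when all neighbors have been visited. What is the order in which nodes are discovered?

T → O → U → V → Q → P → N → S → R → L → I → J → K → M

Visit T
T → O
O → U
U → V
V → Q
Q → P
P → N
N → S
S → R
R → L
L → I
R → J
S → K
Q → M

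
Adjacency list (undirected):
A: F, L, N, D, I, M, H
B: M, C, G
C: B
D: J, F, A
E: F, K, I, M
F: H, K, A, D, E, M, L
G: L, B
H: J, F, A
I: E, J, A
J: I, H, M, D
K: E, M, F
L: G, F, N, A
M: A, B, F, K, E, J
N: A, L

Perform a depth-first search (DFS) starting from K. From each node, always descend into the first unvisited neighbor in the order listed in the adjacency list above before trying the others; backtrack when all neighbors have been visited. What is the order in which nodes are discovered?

K → E → F → H → J → I → A → L → G → B → M → C → N → D

Visit K
K → E
E → F
F → H
H → J
J → I
I → A
A → L
L → G
G → B
B → M
B → C
L → N
A → D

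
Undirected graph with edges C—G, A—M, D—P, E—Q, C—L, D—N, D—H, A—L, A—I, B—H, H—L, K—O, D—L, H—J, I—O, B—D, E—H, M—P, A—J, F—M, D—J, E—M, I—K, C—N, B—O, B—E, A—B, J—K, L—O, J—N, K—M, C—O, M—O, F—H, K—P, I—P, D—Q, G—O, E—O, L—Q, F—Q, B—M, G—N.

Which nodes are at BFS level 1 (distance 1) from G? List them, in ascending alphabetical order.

C, N, O

Level 0: G
Level 1: C, N, O
Level 2: B, D, E, I, J, K, L, M
Level 3: A, F, H, P, Q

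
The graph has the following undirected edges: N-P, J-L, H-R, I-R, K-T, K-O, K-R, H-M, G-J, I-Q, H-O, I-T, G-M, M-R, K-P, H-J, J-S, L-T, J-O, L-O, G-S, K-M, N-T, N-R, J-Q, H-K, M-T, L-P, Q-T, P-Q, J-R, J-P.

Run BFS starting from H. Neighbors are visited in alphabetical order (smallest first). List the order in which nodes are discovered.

H -> J -> K -> M -> O -> R -> G -> L -> P -> Q -> S -> T -> I -> N

Visit H; enqueue J, K, M, O, R → queue [J, K, M, O, R]
Visit J; enqueue G, L, P, Q, S → queue [K, M, O, R, G, L, P, Q, S]
Visit K; enqueue T → queue [M, O, R, G, L, P, Q, S, T]
Visit M → queue [O, R, G, L, P, Q, S, T]
Visit O → queue [R, G, L, P, Q, S, T]
Visit R; enqueue I, N → queue [G, L, P, Q, S, T, I, N]
Visit G → queue [L, P, Q, S, T, I, N]
Visit L → queue [P, Q, S, T, I, N]
Visit P → queue [Q, S, T, I, N]
Visit Q → queue [S, T, I, N]
Visit S → queue [T, I, N]
Visit T → queue [I, N]
Visit I → queue [N]
Visit N → queue []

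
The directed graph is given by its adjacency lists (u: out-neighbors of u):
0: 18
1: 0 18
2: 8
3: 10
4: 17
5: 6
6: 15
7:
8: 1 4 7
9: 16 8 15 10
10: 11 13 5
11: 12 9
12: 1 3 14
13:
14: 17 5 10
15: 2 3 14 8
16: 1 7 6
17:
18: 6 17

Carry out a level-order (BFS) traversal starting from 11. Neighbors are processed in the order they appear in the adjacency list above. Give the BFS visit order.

Visit 11; enqueue 12, 9 → queue [12, 9]
Visit 12; enqueue 1, 3, 14 → queue [9, 1, 3, 14]
Visit 9; enqueue 16, 8, 15, 10 → queue [1, 3, 14, 16, 8, 15, 10]
Visit 1; enqueue 0, 18 → queue [3, 14, 16, 8, 15, 10, 0, 18]
Visit 3 → queue [14, 16, 8, 15, 10, 0, 18]
Visit 14; enqueue 17, 5 → queue [16, 8, 15, 10, 0, 18, 17, 5]
Visit 16; enqueue 7, 6 → queue [8, 15, 10, 0, 18, 17, 5, 7, 6]
Visit 8; enqueue 4 → queue [15, 10, 0, 18, 17, 5, 7, 6, 4]
Visit 15; enqueue 2 → queue [10, 0, 18, 17, 5, 7, 6, 4, 2]
Visit 10; enqueue 13 → queue [0, 18, 17, 5, 7, 6, 4, 2, 13]
Visit 0 → queue [18, 17, 5, 7, 6, 4, 2, 13]
Visit 18 → queue [17, 5, 7, 6, 4, 2, 13]
Visit 17 → queue [5, 7, 6, 4, 2, 13]
Visit 5 → queue [7, 6, 4, 2, 13]
Visit 7 → queue [6, 4, 2, 13]
Visit 6 → queue [4, 2, 13]
Visit 4 → queue [2, 13]
Visit 2 → queue [13]
Visit 13 → queue []

11 → 12 → 9 → 1 → 3 → 14 → 16 → 8 → 15 → 10 → 0 → 18 → 17 → 5 → 7 → 6 → 4 → 2 → 13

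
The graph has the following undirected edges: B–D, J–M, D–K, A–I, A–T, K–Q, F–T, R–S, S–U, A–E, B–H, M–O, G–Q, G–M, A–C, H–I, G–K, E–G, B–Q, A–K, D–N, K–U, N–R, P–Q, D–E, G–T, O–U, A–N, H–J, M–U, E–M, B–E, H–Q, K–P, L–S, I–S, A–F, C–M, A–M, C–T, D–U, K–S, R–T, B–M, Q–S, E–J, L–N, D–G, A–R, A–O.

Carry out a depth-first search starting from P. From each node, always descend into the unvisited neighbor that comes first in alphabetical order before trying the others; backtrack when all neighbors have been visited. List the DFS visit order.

P → K → A → C → M → B → D → E → G → Q → H → I → S → L → N → R → T → F → U → O → J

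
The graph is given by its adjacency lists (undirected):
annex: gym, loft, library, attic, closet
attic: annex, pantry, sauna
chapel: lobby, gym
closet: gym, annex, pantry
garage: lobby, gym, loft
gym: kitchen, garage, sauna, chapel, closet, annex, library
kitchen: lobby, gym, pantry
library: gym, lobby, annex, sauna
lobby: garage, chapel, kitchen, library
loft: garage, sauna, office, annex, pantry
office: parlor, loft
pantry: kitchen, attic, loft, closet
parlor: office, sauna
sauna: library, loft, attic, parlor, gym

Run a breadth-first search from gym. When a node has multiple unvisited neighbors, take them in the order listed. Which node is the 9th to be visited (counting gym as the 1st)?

lobby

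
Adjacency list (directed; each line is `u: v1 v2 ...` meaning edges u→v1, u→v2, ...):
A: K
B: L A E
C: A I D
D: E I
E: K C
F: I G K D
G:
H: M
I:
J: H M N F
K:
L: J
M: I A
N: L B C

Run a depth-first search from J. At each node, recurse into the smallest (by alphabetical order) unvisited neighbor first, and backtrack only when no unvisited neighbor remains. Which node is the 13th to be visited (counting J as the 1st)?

B

Visit J
J → F
F → D
D → E
E → C
C → A
A → K
C → I
F → G
J → H
H → M
J → N
N → B
B → L

Visit order: J, F, D, E, C, A, K, I, G, H, M, N, B, L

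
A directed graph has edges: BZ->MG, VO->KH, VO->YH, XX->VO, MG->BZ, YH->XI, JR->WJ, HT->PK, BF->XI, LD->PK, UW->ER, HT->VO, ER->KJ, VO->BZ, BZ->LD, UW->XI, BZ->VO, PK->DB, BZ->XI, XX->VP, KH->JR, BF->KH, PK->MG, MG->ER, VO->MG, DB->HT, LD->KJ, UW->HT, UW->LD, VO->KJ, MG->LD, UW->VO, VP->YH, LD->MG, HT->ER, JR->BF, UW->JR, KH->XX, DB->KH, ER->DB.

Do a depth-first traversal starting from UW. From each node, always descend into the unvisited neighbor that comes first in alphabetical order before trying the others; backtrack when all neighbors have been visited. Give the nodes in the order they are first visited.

UW, ER, DB, HT, PK, MG, BZ, LD, KJ, VO, KH, JR, BF, XI, WJ, XX, VP, YH

Visit UW
UW → ER
ER → DB
DB → HT
HT → PK
PK → MG
MG → BZ
BZ → LD
LD → KJ
BZ → VO
VO → KH
KH → JR
JR → BF
BF → XI
JR → WJ
KH → XX
XX → VP
VP → YH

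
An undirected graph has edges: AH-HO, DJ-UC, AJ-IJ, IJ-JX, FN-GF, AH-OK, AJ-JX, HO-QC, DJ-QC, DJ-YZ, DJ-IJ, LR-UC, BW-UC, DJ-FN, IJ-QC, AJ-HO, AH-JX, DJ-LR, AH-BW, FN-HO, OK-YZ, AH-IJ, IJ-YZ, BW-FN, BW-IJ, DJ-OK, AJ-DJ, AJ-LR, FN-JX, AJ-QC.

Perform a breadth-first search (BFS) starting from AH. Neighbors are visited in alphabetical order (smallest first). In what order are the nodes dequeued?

AH -> BW -> HO -> IJ -> JX -> OK -> FN -> UC -> AJ -> QC -> DJ -> YZ -> GF -> LR

Visit AH; enqueue BW, HO, IJ, JX, OK → queue [BW, HO, IJ, JX, OK]
Visit BW; enqueue FN, UC → queue [HO, IJ, JX, OK, FN, UC]
Visit HO; enqueue AJ, QC → queue [IJ, JX, OK, FN, UC, AJ, QC]
Visit IJ; enqueue DJ, YZ → queue [JX, OK, FN, UC, AJ, QC, DJ, YZ]
Visit JX → queue [OK, FN, UC, AJ, QC, DJ, YZ]
Visit OK → queue [FN, UC, AJ, QC, DJ, YZ]
Visit FN; enqueue GF → queue [UC, AJ, QC, DJ, YZ, GF]
Visit UC; enqueue LR → queue [AJ, QC, DJ, YZ, GF, LR]
Visit AJ → queue [QC, DJ, YZ, GF, LR]
Visit QC → queue [DJ, YZ, GF, LR]
Visit DJ → queue [YZ, GF, LR]
Visit YZ → queue [GF, LR]
Visit GF → queue [LR]
Visit LR → queue []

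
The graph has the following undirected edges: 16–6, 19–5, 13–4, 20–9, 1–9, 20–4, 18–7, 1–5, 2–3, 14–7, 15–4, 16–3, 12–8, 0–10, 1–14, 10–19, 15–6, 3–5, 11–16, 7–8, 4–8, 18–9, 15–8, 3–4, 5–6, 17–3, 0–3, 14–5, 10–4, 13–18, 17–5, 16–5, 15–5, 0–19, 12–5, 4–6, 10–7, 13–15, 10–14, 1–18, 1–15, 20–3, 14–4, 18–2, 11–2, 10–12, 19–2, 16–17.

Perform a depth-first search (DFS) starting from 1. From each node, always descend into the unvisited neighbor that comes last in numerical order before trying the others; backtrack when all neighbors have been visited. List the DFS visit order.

1 -> 18 -> 13 -> 15 -> 8 -> 12 -> 10 -> 19 -> 5 -> 17 -> 16 -> 11 -> 2 -> 3 -> 20 -> 9 -> 4 -> 14 -> 7 -> 6 -> 0

Visit 1
1 → 18
18 → 13
13 → 15
15 → 8
8 → 12
12 → 10
10 → 19
19 → 5
5 → 17
17 → 16
16 → 11
11 → 2
2 → 3
3 → 20
20 → 9
20 → 4
4 → 14
14 → 7
4 → 6
3 → 0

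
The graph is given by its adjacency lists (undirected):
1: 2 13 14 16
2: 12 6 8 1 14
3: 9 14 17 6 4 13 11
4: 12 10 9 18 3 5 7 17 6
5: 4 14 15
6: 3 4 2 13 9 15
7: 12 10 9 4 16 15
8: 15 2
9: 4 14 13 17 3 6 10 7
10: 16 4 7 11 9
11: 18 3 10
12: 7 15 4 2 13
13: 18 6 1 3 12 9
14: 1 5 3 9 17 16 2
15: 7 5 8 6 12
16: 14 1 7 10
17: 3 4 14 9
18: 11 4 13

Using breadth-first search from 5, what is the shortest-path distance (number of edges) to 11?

3

Level 0: 5
Level 1: 4, 14, 15
Level 2: 1, 2, 3, 6, 7, 8, 9, 10, 12, 16, 17, 18
Level 3: 11, 13
11 first appears at level 3.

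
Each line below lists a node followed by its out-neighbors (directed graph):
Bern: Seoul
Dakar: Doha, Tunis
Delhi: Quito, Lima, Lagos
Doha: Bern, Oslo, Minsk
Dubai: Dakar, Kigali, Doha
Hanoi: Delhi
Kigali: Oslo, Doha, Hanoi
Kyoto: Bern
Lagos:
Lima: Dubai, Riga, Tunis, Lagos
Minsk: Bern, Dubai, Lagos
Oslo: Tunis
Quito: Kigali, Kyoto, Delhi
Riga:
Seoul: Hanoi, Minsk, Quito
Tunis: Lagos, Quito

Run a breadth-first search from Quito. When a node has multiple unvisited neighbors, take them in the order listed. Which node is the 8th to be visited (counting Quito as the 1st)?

Visit Quito; enqueue Kigali, Kyoto, Delhi → queue [Kigali, Kyoto, Delhi]
Visit Kigali; enqueue Oslo, Doha, Hanoi → queue [Kyoto, Delhi, Oslo, Doha, Hanoi]
Visit Kyoto; enqueue Bern → queue [Delhi, Oslo, Doha, Hanoi, Bern]
Visit Delhi; enqueue Lima, Lagos → queue [Oslo, Doha, Hanoi, Bern, Lima, Lagos]
Visit Oslo; enqueue Tunis → queue [Doha, Hanoi, Bern, Lima, Lagos, Tunis]
Visit Doha; enqueue Minsk → queue [Hanoi, Bern, Lima, Lagos, Tunis, Minsk]
Visit Hanoi → queue [Bern, Lima, Lagos, Tunis, Minsk]
Visit Bern; enqueue Seoul → queue [Lima, Lagos, Tunis, Minsk, Seoul]
Visit Lima; enqueue Dubai, Riga → queue [Lagos, Tunis, Minsk, Seoul, Dubai, Riga]
Visit Lagos → queue [Tunis, Minsk, Seoul, Dubai, Riga]
Visit Tunis → queue [Minsk, Seoul, Dubai, Riga]
Visit Minsk → queue [Seoul, Dubai, Riga]
Visit Seoul → queue [Dubai, Riga]
Visit Dubai; enqueue Dakar → queue [Riga, Dakar]
Visit Riga → queue [Dakar]
Visit Dakar → queue []

Visit order: Quito, Kigali, Kyoto, Delhi, Oslo, Doha, Hanoi, Bern, Lima, Lagos, Tunis, Minsk, Seoul, Dubai, Riga, Dakar

Bern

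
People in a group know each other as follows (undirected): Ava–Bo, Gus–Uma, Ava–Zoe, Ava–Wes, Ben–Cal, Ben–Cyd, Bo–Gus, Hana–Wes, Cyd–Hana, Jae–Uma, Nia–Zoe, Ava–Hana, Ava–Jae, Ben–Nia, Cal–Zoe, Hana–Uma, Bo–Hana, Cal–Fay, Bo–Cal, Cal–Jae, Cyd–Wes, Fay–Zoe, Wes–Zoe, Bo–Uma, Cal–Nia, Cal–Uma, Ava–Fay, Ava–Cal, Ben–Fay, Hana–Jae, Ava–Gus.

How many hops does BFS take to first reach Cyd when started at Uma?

Level 0: Uma
Level 1: Bo, Cal, Gus, Hana, Jae
Level 2: Ava, Ben, Cyd, Fay, Nia, Wes, Zoe
Cyd first appears at level 2.

2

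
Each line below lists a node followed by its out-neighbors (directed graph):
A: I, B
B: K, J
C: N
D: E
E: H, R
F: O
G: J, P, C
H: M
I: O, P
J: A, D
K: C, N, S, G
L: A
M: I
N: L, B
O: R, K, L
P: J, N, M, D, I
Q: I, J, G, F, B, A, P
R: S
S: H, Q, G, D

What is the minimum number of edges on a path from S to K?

3

Level 0: S
Level 1: D, G, H, Q
Level 2: A, B, C, E, F, I, J, M, P
Level 3: K, N, O, R
Level 4: L
K first appears at level 3.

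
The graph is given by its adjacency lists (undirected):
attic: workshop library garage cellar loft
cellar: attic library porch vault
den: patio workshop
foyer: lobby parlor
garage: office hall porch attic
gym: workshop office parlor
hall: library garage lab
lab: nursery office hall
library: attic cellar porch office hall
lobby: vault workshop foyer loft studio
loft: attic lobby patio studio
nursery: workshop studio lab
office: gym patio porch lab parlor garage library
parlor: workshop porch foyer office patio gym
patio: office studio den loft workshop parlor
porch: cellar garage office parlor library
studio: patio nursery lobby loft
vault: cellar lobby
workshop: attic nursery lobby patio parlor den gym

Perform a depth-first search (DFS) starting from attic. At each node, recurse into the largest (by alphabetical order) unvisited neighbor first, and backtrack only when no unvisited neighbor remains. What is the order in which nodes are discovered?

Visit attic
attic → workshop
workshop → patio
patio → studio
studio → nursery
nursery → lab
lab → office
office → porch
porch → parlor
parlor → gym
parlor → foyer
foyer → lobby
lobby → vault
vault → cellar
cellar → library
library → hall
hall → garage
lobby → loft
patio → den

attic workshop patio studio nursery lab office porch parlor gym foyer lobby vault cellar library hall garage loft den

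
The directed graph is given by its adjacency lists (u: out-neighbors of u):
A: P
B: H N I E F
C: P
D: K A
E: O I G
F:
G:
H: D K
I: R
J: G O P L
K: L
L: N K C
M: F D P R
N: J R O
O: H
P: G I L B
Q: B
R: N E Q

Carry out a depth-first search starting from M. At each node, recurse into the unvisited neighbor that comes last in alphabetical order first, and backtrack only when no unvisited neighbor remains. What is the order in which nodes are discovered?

M, R, Q, B, N, O, H, K, L, C, P, I, G, D, A, J, F, E

Visit M
M → R
R → Q
Q → B
B → N
N → O
O → H
H → K
K → L
L → C
C → P
P → I
P → G
H → D
D → A
N → J
B → F
B → E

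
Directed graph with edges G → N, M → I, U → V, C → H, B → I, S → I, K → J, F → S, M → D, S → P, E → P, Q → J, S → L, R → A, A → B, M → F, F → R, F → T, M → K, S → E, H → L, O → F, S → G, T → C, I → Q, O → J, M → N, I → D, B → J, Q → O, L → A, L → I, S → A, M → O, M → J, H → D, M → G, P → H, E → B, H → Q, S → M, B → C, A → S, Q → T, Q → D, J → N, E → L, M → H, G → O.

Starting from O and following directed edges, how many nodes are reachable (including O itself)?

BFS from O visits: O, F, J, R, S, T, N, A, E, G, I, L, M, P, C, B, D, Q, H, K
Reachable nodes: 20 of 22 total.

20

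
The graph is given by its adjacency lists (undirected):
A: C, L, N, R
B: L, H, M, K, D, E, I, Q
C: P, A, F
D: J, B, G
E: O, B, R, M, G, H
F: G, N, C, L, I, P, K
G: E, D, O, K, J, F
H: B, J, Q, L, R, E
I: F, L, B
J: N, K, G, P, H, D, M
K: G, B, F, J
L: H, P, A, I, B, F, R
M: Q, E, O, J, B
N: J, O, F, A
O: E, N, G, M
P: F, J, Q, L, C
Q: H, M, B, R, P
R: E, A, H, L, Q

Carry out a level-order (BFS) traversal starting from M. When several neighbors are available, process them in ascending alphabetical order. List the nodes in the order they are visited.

Visit M; enqueue B, E, J, O, Q → queue [B, E, J, O, Q]
Visit B; enqueue D, H, I, K, L → queue [E, J, O, Q, D, H, I, K, L]
Visit E; enqueue G, R → queue [J, O, Q, D, H, I, K, L, G, R]
Visit J; enqueue N, P → queue [O, Q, D, H, I, K, L, G, R, N, P]
Visit O → queue [Q, D, H, I, K, L, G, R, N, P]
Visit Q → queue [D, H, I, K, L, G, R, N, P]
Visit D → queue [H, I, K, L, G, R, N, P]
Visit H → queue [I, K, L, G, R, N, P]
Visit I; enqueue F → queue [K, L, G, R, N, P, F]
Visit K → queue [L, G, R, N, P, F]
Visit L; enqueue A → queue [G, R, N, P, F, A]
Visit G → queue [R, N, P, F, A]
Visit R → queue [N, P, F, A]
Visit N → queue [P, F, A]
Visit P; enqueue C → queue [F, A, C]
Visit F → queue [A, C]
Visit A → queue [C]
Visit C → queue []

M → B → E → J → O → Q → D → H → I → K → L → G → R → N → P → F → A → C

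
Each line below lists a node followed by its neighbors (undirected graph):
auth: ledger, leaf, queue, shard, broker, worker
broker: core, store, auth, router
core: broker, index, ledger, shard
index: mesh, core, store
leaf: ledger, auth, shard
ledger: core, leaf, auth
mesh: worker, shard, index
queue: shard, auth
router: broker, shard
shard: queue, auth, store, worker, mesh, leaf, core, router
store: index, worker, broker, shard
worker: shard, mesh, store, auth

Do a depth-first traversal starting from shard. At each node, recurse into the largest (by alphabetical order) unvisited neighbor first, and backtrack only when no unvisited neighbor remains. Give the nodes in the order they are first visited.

Visit shard
shard → worker
worker → store
store → index
index → mesh
index → core
core → ledger
ledger → leaf
leaf → auth
auth → queue
auth → broker
broker → router

shard, worker, store, index, mesh, core, ledger, leaf, auth, queue, broker, router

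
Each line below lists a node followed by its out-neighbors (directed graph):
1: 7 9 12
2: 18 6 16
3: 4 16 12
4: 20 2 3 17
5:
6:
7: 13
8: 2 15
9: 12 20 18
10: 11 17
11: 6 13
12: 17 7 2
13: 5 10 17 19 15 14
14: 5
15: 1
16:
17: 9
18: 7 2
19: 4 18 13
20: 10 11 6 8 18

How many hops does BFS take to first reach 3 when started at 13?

3

Level 0: 13
Level 1: 5, 10, 14, 15, 17, 19
Level 2: 1, 4, 9, 11, 18
Level 3: 2, 3, 6, 7, 12, 20
Level 4: 8, 16
3 first appears at level 3.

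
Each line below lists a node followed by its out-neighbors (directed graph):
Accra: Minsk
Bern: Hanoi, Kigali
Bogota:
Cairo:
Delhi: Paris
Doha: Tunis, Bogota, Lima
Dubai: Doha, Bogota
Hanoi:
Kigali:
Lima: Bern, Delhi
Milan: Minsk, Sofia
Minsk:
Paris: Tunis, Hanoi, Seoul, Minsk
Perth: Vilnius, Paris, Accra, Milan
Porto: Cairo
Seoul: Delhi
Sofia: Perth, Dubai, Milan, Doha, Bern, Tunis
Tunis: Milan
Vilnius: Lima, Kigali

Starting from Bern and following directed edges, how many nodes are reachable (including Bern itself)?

3

BFS from Bern visits: Bern, Hanoi, Kigali
Reachable nodes: 3 of 19 total.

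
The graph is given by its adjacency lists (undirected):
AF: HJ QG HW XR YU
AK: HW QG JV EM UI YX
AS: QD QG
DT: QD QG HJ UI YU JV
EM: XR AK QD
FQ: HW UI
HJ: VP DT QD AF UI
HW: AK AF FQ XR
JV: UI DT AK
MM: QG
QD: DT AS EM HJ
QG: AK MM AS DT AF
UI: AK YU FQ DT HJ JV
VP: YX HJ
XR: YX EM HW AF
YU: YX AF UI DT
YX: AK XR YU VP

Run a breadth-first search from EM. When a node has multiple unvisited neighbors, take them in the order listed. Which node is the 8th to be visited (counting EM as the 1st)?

QG

Visit EM; enqueue XR, AK, QD → queue [XR, AK, QD]
Visit XR; enqueue YX, HW, AF → queue [AK, QD, YX, HW, AF]
Visit AK; enqueue QG, JV, UI → queue [QD, YX, HW, AF, QG, JV, UI]
Visit QD; enqueue DT, AS, HJ → queue [YX, HW, AF, QG, JV, UI, DT, AS, HJ]
Visit YX; enqueue YU, VP → queue [HW, AF, QG, JV, UI, DT, AS, HJ, YU, VP]
Visit HW; enqueue FQ → queue [AF, QG, JV, UI, DT, AS, HJ, YU, VP, FQ]
Visit AF → queue [QG, JV, UI, DT, AS, HJ, YU, VP, FQ]
Visit QG; enqueue MM → queue [JV, UI, DT, AS, HJ, YU, VP, FQ, MM]
Visit JV → queue [UI, DT, AS, HJ, YU, VP, FQ, MM]
Visit UI → queue [DT, AS, HJ, YU, VP, FQ, MM]
Visit DT → queue [AS, HJ, YU, VP, FQ, MM]
Visit AS → queue [HJ, YU, VP, FQ, MM]
Visit HJ → queue [YU, VP, FQ, MM]
Visit YU → queue [VP, FQ, MM]
Visit VP → queue [FQ, MM]
Visit FQ → queue [MM]
Visit MM → queue []

Visit order: EM, XR, AK, QD, YX, HW, AF, QG, JV, UI, DT, AS, HJ, YU, VP, FQ, MM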